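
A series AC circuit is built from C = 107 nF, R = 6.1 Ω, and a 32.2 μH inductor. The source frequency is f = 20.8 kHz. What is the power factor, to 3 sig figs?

ω = 2πf = 130700 rad/s
X_L = ωL = 4.21 Ω
X_C = 1/(ωC) = 71.5 Ω
Net reactance X = X_L − X_C = -67.3 Ω
Z = 6.10 − j67.3 Ω
|Z| = √(6.10² + 67.3²) = 67.6 Ω
∠Z = arctan(-67.3/6.10) = -84.8°
cos φ = cos(-84.8°) = 0.0903

0.0903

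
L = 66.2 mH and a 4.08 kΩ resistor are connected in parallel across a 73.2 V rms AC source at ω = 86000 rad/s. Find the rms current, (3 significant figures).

22.1 mA

X_L = ωL = 5690 Ω
Parallel: admittances add. Y = 1/R + 1/(jωL)
Y = (0.000245 − j0.000176) S
|Y| = 0.000302 S → |Z| = 1/|Y| = 3320 Ω, ∠Z = −∠Y = 35.6°
I = V/|Z| = 73.2/3320 = 22.1 mA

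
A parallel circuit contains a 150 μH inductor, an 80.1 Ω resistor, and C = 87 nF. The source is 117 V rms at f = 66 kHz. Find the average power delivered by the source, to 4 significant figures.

ω = 2πf = 414700 rad/s
X_L = ωL = 62.20 Ω
X_C = 1/(ωC) = 27.72 Ω
Parallel: admittances add. Y = 1/R + 1/(jωL) + jωC
Y = (0.01248 + j0.02000) S
|Y| = 0.02358 S → |Z| = 1/|Y| = 42.41 Ω, ∠Z = −∠Y = -58.03°
I = V/|Z| = 2.759 A
P = VI cos φ = 117 × 2.759 × cos(-58.03°) = 170.9 W

170.9 W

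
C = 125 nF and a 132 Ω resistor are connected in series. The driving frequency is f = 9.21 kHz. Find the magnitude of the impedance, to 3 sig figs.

191 Ω

ω = 2πf = 57870 rad/s
X_C = 1/(ωC) = 138 Ω
Z = 132 − j138 Ω
|Z| = √(132² + 138²) = 191 Ω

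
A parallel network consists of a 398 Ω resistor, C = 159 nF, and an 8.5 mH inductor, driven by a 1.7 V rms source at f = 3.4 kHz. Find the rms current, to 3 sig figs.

5.58 mA

ω = 2πf = 21360 rad/s
X_L = ωL = 182 Ω
X_C = 1/(ωC) = 294 Ω
Parallel: admittances add. Y = 1/R + 1/(jωL) + jωC
Y = (0.00251 − j0.00211) S
|Y| = 0.00328 S → |Z| = 1/|Y| = 305 Ω, ∠Z = −∠Y = 40.0°
I = V/|Z| = 1.7/305 = 5.58 mA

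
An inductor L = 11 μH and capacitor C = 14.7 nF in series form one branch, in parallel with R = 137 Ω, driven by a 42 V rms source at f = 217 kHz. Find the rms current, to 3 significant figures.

ω = 2πf = 1.363e+06 rad/s
X_L = ωL = 15.0 Ω
X_C = 1/(ωC) = 49.9 Ω
Branch 1: Z₁ = R = 137 Ω
Branch 2 (series LC): Z₂ = j(X_L − X_C) = −j34.9 Ω
Parallel: Z = Z₁Z₂/(Z₁+Z₂), |Z| = 33.8 Ω, ∠Z = -75.7°
I = V/|Z| = 42/33.8 = 1.24 A

1.24 A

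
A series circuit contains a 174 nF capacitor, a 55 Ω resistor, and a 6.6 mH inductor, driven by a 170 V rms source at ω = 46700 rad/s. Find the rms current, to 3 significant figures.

X_L = ωL = 308 Ω
X_C = 1/(ωC) = 123 Ω
Net reactance X = X_L − X_C = 185 Ω
Z = 55.0 + j185 Ω
|Z| = √(55.0² + 185²) = 193 Ω
I = V/|Z| = 170/193 = 880 mA

880 mA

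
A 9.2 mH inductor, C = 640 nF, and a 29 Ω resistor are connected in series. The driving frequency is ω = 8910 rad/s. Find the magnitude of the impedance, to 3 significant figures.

97.8 Ω

X_L = ωL = 82.0 Ω
X_C = 1/(ωC) = 175 Ω
Net reactance X = X_L − X_C = -93.4 Ω
Z = 29.0 − j93.4 Ω
|Z| = √(29.0² + 93.4²) = 97.8 Ω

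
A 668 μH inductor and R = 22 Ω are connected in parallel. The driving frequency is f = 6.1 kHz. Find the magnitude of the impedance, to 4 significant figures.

16.69 Ω

ω = 2πf = 38330 rad/s
X_L = ωL = 25.60 Ω
Parallel: admittances add. Y = 1/R + 1/(jωL)
Y = (0.04545 − j0.03906) S
|Y| = 0.05993 S → |Z| = 1/|Y| = 16.69 Ω, ∠Z = −∠Y = 40.67°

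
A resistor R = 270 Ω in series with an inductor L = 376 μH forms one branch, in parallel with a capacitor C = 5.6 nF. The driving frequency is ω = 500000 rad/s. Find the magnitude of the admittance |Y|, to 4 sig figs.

2.711 mS

X_L = ωL = 188.0 Ω
X_C = 1/(ωC) = 357.1 Ω
Branch 1 (R+jX_L): Z₁ = 270.0 + j188.0 Ω, |Z₁| = 329.0 Ω
Branch 2 (−jX_C): Z₂ = −j357.1 Ω
Parallel: Z = Z₁Z₂/(Z₁+Z₂), |Z| = 368.8 Ω, ∠Z = -23.09°
|Y| = 1/|Z| = 2.711 mS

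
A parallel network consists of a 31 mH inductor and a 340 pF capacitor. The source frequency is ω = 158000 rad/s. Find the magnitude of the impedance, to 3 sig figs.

X_L = ωL = 4900 Ω
X_C = 1/(ωC) = 18600 Ω
Parallel: admittances add. Y = 1/(jωL) + jωC
Y = (0 − j0.000150) S
|Y| = 0.000150 S → |Z| = 1/|Y| = 6650 Ω, ∠Z = −∠Y = 90.0°

6650 Ω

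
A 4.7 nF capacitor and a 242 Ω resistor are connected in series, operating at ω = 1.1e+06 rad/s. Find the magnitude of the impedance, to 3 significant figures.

X_C = 1/(ωC) = 193 Ω
Z = 242 − j193 Ω
|Z| = √(242² + 193²) = 310 Ω

310 Ω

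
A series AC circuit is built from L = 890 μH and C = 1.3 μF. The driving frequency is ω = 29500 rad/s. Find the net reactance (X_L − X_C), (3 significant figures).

X_L = ωL = 26.3 Ω
X_C = 1/(ωC) = 26.1 Ω
X = 26.3 − 26.1 = 0.179 Ω

0.179 Ω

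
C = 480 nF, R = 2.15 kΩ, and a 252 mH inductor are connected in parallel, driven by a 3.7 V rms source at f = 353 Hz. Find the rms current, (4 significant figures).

ω = 2πf = 2218 rad/s
X_L = ωL = 558.9 Ω
X_C = 1/(ωC) = 939.3 Ω
Parallel: admittances add. Y = 1/R + 1/(jωL) + jωC
Y = (0.0004651 − j0.0007245) S
|Y| = 0.0008610 S → |Z| = 1/|Y| = 1161 Ω, ∠Z = −∠Y = 57.30°
I = V/|Z| = 3.7/1161 = 3.186 mA

3.186 mA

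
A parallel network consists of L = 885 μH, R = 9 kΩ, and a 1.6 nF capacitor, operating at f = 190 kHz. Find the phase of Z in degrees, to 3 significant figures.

-83.4°

ω = 2πf = 1.194e+06 rad/s
X_L = ωL = 1060 Ω
X_C = 1/(ωC) = 524 Ω
Parallel: admittances add. Y = 1/R + 1/(jωL) + jωC
Y = (0.000111 + j0.000964) S
|Y| = 0.000970 S → |Z| = 1/|Y| = 1030 Ω, ∠Z = −∠Y = -83.4°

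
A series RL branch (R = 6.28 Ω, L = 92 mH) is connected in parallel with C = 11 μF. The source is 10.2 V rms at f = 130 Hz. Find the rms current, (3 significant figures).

ω = 2πf = 816.8 rad/s
X_L = ωL = 75.1 Ω
X_C = 1/(ωC) = 111 Ω
Branch 1 (R+jX_L): Z₁ = 6.28 + j75.1 Ω, |Z₁| = 75.4 Ω
Branch 2 (−jX_C): Z₂ = −j111 Ω
Parallel: Z = Z₁Z₂/(Z₁+Z₂), |Z| = 229 Ω, ∠Z = 75.4°
I = V/|Z| = 10.2/229 = 44.6 mA

44.6 mA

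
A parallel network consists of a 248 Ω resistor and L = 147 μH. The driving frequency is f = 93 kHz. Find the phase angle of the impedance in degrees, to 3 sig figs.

ω = 2πf = 584300 rad/s
X_L = ωL = 85.9 Ω
Parallel: admittances add. Y = 1/R + 1/(jωL)
Y = (0.00403 − j0.0116) S
|Y| = 0.0123 S → |Z| = 1/|Y| = 81.2 Ω, ∠Z = −∠Y = 70.9°

70.9°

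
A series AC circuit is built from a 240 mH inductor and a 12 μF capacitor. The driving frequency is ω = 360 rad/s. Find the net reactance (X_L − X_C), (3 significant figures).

X_L = ωL = 86.4 Ω
X_C = 1/(ωC) = 231 Ω
X = 86.4 − 231 = -145 Ω

-145 Ω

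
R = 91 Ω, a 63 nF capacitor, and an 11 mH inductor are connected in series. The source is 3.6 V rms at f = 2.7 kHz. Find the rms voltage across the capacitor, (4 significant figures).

ω = 2πf = 16960 rad/s
X_L = ωL = 186.6 Ω
X_C = 1/(ωC) = 935.7 Ω
Net reactance X = X_L − X_C = -749.0 Ω
Z = 91.00 − j749.0 Ω
|Z| = √(91.00² + 749.0²) = 754.6 Ω
I = V/|Z| = 4.771 mA
V_C = I·|Z_C| = 0.004771 × 935.7 = 4.464 V

4.464 V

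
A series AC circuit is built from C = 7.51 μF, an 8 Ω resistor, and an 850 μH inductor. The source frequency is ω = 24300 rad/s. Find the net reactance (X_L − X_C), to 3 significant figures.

X_L = ωL = 20.7 Ω
X_C = 1/(ωC) = 5.48 Ω
X = 20.7 − 5.48 = 15.2 Ω

15.2 Ω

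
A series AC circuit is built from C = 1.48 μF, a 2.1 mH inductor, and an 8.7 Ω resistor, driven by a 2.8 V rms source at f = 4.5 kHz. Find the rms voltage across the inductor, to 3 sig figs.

4.55 V

ω = 2πf = 28270 rad/s
X_L = ωL = 59.4 Ω
X_C = 1/(ωC) = 23.9 Ω
Net reactance X = X_L − X_C = 35.5 Ω
Z = 8.70 + j35.5 Ω
|Z| = √(8.70² + 35.5²) = 36.5 Ω
I = V/|Z| = 76.6 mA
V_L = I·|Z_L| = 0.0766 × 59.4 = 4.55 V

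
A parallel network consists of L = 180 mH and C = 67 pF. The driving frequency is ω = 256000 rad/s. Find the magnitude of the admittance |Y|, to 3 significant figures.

4.55 μS

X_L = ωL = 46100 Ω
X_C = 1/(ωC) = 58300 Ω
Parallel: admittances add. Y = 1/(jωL) + jωC
Y = (0 − j4.55e-06) S
|Y| = 4.55e-06 S → |Z| = 1/|Y| = 220000 Ω, ∠Z = −∠Y = 90.0°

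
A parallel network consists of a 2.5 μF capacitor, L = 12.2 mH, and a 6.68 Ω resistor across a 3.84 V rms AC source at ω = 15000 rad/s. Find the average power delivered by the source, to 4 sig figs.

X_L = ωL = 183.0 Ω
X_C = 1/(ωC) = 26.67 Ω
Parallel: admittances add. Y = 1/R + 1/(jωL) + jωC
Y = (0.1497 + j0.03204) S
|Y| = 0.1531 S → |Z| = 1/|Y| = 6.532 Ω, ∠Z = −∠Y = -12.08°
I = V/|Z| = 587.9 mA
P = VI cos φ = 3.84 × 0.5879 × cos(-12.08°) = 2.207 W

2.207 W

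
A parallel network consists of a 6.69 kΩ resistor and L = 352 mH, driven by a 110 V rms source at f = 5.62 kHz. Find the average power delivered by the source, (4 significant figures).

ω = 2πf = 35310 rad/s
X_L = ωL = 12430 Ω
Parallel: admittances add. Y = 1/R + 1/(jωL)
Y = (0.0001495 − j8.045e-05) S
|Y| = 0.0001698 S → |Z| = 1/|Y| = 5891 Ω, ∠Z = −∠Y = 28.29°
I = V/|Z| = 18.67 mA
P = VI cos φ = 110 × 0.01867 × cos(28.29°) = 1.809 W

1.809 W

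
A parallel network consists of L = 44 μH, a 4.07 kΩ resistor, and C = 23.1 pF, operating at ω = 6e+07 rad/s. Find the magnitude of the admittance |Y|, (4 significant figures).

X_L = ωL = 2640 Ω
X_C = 1/(ωC) = 721.5 Ω
Parallel: admittances add. Y = 1/R + 1/(jωL) + jωC
Y = (0.0002457 + j0.001007) S
|Y| = 0.001037 S → |Z| = 1/|Y| = 964.6 Ω, ∠Z = −∠Y = -76.29°

1.037 mS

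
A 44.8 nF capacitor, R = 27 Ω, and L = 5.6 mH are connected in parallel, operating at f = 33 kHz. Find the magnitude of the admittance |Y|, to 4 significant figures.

37.98 mS

ω = 2πf = 207300 rad/s
X_L = ωL = 1161 Ω
X_C = 1/(ωC) = 107.7 Ω
Parallel: admittances add. Y = 1/R + 1/(jωL) + jωC
Y = (0.03704 + j0.008428) S
|Y| = 0.03798 S → |Z| = 1/|Y| = 26.33 Ω, ∠Z = −∠Y = -12.82°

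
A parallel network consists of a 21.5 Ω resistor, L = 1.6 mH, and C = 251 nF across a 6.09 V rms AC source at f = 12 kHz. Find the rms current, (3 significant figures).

ω = 2πf = 75400 rad/s
X_L = ωL = 121 Ω
X_C = 1/(ωC) = 52.8 Ω
Parallel: admittances add. Y = 1/R + 1/(jωL) + jωC
Y = (0.0465 + j0.0106) S
|Y| = 0.0477 S → |Z| = 1/|Y| = 21.0 Ω, ∠Z = −∠Y = -12.9°
I = V/|Z| = 6.09/21.0 = 291 mA

291 mA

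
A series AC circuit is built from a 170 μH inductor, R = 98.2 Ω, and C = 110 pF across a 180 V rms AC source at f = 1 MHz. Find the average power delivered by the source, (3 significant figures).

ω = 2πf = 6.283e+06 rad/s
X_L = ωL = 1070 Ω
X_C = 1/(ωC) = 1450 Ω
Net reactance X = X_L − X_C = -379 Ω
Z = 98.2 − j379 Ω
|Z| = √(98.2² + 379²) = 391 Ω
∠Z = arctan(-379/98.2) = -75.5°
I = V/|Z| = 460 mA
P = VI cos φ = 180 × 0.460 × cos(-75.5°) = 20.8 W

20.8 W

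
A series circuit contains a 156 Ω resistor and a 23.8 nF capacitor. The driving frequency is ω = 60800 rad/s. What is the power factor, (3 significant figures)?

X_C = 1/(ωC) = 691 Ω
Z = 156 − j691 Ω
|Z| = √(156² + 691²) = 708 Ω
∠Z = arctan(-691/156) = -77.3°
cos φ = cos(-77.3°) = 0.220

0.220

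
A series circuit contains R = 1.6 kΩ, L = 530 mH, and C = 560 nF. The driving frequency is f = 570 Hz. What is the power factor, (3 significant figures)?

ω = 2πf = 3581 rad/s
X_L = ωL = 1900 Ω
X_C = 1/(ωC) = 499 Ω
Net reactance X = X_L − X_C = 1400 Ω
Z = 1600 + j1400 Ω
|Z| = √(1600² + 1400²) = 2130 Ω
∠Z = arctan(1400/1600) = 41.2°
cos φ = cos(41.2°) = 0.753

0.753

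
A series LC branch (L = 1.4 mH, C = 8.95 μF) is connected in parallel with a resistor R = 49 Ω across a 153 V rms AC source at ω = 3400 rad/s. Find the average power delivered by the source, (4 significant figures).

X_L = ωL = 4.760 Ω
X_C = 1/(ωC) = 32.86 Ω
Branch 1: Z₁ = R = 49.00 Ω
Branch 2 (series LC): Z₂ = j(X_L − X_C) = −j28.10 Ω
Parallel: Z = Z₁Z₂/(Z₁+Z₂), |Z| = 24.38 Ω, ∠Z = -60.17°
I = V/|Z| = 6.276 A
P = VI cos φ = 153 × 6.276 × cos(-60.17°) = 477.7 W

477.7 W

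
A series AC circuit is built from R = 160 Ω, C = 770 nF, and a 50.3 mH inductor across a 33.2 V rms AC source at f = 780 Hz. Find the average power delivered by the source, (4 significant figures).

ω = 2πf = 4901 rad/s
X_L = ωL = 246.5 Ω
X_C = 1/(ωC) = 265.0 Ω
Net reactance X = X_L − X_C = -18.48 Ω
Z = 160.0 − j18.48 Ω
|Z| = √(160.0² + 18.48²) = 161.1 Ω
∠Z = arctan(-18.48/160.0) = -6.588°
I = V/|Z| = 206.1 mA
P = VI cos φ = 33.2 × 0.2061 × cos(-6.588°) = 6.798 W

6.798 W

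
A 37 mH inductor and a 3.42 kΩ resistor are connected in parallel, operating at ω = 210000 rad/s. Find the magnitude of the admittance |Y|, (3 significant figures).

X_L = ωL = 7770 Ω
Parallel: admittances add. Y = 1/R + 1/(jωL)
Y = (0.000292 − j0.000129) S
|Y| = 0.000319 S → |Z| = 1/|Y| = 3130 Ω, ∠Z = −∠Y = 23.8°

319 μS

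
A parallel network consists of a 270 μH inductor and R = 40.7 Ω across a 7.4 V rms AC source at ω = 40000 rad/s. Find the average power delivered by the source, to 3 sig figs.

X_L = ωL = 10.8 Ω
Parallel: admittances add. Y = 1/R + 1/(jωL)
Y = (0.0246 − j0.0926) S
|Y| = 0.0958 S → |Z| = 1/|Y| = 10.4 Ω, ∠Z = −∠Y = 75.1°
I = V/|Z| = 709 mA
P = VI cos φ = 7.4 × 0.709 × cos(75.1°) = 1.35 W

1.35 W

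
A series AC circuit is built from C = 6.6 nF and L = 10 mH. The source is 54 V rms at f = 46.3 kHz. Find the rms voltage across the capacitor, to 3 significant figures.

11.8 V

ω = 2πf = 290900 rad/s
X_L = ωL = 2910 Ω
X_C = 1/(ωC) = 521 Ω
Net reactance X = X_L − X_C = 2390 Ω
Z = j2390 Ω
|Z| = √(0² + 2390²) = 2390 Ω
I = V/|Z| = 22.6 mA
V_C = I·|Z_C| = 0.0226 × 521 = 11.8 V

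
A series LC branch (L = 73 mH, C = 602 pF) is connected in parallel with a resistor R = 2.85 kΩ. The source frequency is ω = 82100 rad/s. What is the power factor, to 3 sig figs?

0.981

X_L = ωL = 5990 Ω
X_C = 1/(ωC) = 20200 Ω
Branch 1: Z₁ = R = 2850 Ω
Branch 2 (series LC): Z₂ = j(X_L − X_C) = −j14200 Ω
Parallel: Z = Z₁Z₂/(Z₁+Z₂), |Z| = 2790 Ω, ∠Z = -11.3°
cos φ = cos(-11.3°) = 0.981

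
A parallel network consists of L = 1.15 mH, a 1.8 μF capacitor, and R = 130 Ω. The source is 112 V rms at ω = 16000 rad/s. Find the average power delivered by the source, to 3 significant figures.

96.5 W

X_L = ωL = 18.4 Ω
X_C = 1/(ωC) = 34.7 Ω
Parallel: admittances add. Y = 1/R + 1/(jωL) + jωC
Y = (0.00769 − j0.0255) S
|Y| = 0.0267 S → |Z| = 1/|Y| = 37.5 Ω, ∠Z = −∠Y = 73.2°
I = V/|Z| = 2.99 A
P = VI cos φ = 112 × 2.99 × cos(73.2°) = 96.5 W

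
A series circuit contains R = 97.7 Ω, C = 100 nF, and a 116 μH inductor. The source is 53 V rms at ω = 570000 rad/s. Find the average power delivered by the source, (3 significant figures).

X_L = ωL = 66.1 Ω
X_C = 1/(ωC) = 17.5 Ω
Net reactance X = X_L − X_C = 48.6 Ω
Z = 97.7 + j48.6 Ω
|Z| = √(97.7² + 48.6²) = 109 Ω
∠Z = arctan(48.6/97.7) = 26.4°
I = V/|Z| = 486 mA
P = VI cos φ = 53 × 0.486 × cos(26.4°) = 23.1 W

23.1 W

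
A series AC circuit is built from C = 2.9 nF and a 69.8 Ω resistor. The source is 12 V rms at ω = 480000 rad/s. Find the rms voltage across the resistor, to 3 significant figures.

1.16 V

X_C = 1/(ωC) = 718 Ω
Z = 69.8 − j718 Ω
|Z| = √(69.8² + 718²) = 722 Ω
I = V/|Z| = 16.6 mA
V_R = I·|Z_R| = 0.0166 × 69.8 = 1.16 V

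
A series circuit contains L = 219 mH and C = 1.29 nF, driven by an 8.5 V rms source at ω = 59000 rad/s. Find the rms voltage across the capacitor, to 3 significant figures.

513 V

X_L = ωL = 12900 Ω
X_C = 1/(ωC) = 13100 Ω
Net reactance X = X_L − X_C = -218 Ω
Z = − j218 Ω
|Z| = √(0² + 218²) = 218 Ω
I = V/|Z| = 39.0 mA
V_C = I·|Z_C| = 0.0390 × 13100 = 513 V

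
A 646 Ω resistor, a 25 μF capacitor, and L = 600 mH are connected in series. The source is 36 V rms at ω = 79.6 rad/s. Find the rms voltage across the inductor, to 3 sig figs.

2.18 V

X_L = ωL = 47.8 Ω
X_C = 1/(ωC) = 503 Ω
Net reactance X = X_L − X_C = -455 Ω
Z = 646 − j455 Ω
|Z| = √(646² + 455²) = 790 Ω
I = V/|Z| = 45.6 mA
V_L = I·|Z_L| = 0.0456 × 47.8 = 2.18 V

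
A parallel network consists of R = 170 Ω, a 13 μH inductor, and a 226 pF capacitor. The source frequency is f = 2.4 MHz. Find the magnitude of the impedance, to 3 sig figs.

163 Ω

ω = 2πf = 1.508e+07 rad/s
X_L = ωL = 196 Ω
X_C = 1/(ωC) = 293 Ω
Parallel: admittances add. Y = 1/R + 1/(jωL) + jωC
Y = (0.00588 − j0.00169) S
|Y| = 0.00612 S → |Z| = 1/|Y| = 163 Ω, ∠Z = −∠Y = 16.1°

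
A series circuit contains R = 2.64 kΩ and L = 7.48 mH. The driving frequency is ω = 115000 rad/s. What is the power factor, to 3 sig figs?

X_L = ωL = 860 Ω
Z = 2640 + j860 Ω
|Z| = √(2640² + 860²) = 2780 Ω
∠Z = arctan(860/2640) = 18.0°
cos φ = cos(18.0°) = 0.951

0.951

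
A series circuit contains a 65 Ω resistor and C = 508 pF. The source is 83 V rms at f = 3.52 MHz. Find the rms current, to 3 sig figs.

ω = 2πf = 2.212e+07 rad/s
X_C = 1/(ωC) = 89.0 Ω
Z = 65.0 − j89.0 Ω
|Z| = √(65.0² + 89.0²) = 110 Ω
I = V/|Z| = 83/110 = 753 mA

753 mA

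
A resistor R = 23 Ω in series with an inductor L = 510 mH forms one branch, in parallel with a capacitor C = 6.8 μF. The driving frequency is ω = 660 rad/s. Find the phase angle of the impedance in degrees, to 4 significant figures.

X_L = ωL = 336.6 Ω
X_C = 1/(ωC) = 222.8 Ω
Branch 1 (R+jX_L): Z₁ = 23.00 + j336.6 Ω, |Z₁| = 337.4 Ω
Branch 2 (−jX_C): Z₂ = −j222.8 Ω
Parallel: Z = Z₁Z₂/(Z₁+Z₂), |Z| = 647.6 Ω, ∠Z = -82.48°

-82.48°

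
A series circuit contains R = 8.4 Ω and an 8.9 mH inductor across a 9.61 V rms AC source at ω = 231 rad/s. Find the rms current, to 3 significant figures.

1.11 A

X_L = ωL = 2.06 Ω
Z = 8.40 + j2.06 Ω
|Z| = √(8.40² + 2.06²) = 8.65 Ω
I = V/|Z| = 9.61/8.65 = 1.11 A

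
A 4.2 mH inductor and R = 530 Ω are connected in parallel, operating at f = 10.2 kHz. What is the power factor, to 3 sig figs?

0.453

ω = 2πf = 64090 rad/s
X_L = ωL = 269 Ω
Parallel: admittances add. Y = 1/R + 1/(jωL)
Y = (0.00189 − j0.00372) S
|Y| = 0.00417 S → |Z| = 1/|Y| = 240 Ω, ∠Z = −∠Y = 63.1°
cos φ = cos(63.1°) = 0.453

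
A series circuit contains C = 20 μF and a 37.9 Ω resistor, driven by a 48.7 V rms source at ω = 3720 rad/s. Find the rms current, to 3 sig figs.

X_C = 1/(ωC) = 13.4 Ω
Z = 37.9 − j13.4 Ω
|Z| = √(37.9² + 13.4²) = 40.2 Ω
I = V/|Z| = 48.7/40.2 = 1.21 A

1.21 A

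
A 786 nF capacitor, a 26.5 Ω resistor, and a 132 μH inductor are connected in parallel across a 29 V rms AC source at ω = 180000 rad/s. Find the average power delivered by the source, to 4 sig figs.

X_L = ωL = 23.76 Ω
X_C = 1/(ωC) = 7.068 Ω
Parallel: admittances add. Y = 1/R + 1/(jωL) + jωC
Y = (0.03774 + j0.09939) S
|Y| = 0.1063 S → |Z| = 1/|Y| = 9.406 Ω, ∠Z = −∠Y = -69.21°
I = V/|Z| = 3.083 A
P = VI cos φ = 29 × 3.083 × cos(-69.21°) = 31.74 W

31.74 W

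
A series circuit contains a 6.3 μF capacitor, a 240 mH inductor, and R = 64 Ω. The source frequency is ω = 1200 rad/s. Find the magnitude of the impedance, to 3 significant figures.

168 Ω

X_L = ωL = 288 Ω
X_C = 1/(ωC) = 132 Ω
Net reactance X = X_L − X_C = 156 Ω
Z = 64.0 + j156 Ω
|Z| = √(64.0² + 156²) = 168 Ω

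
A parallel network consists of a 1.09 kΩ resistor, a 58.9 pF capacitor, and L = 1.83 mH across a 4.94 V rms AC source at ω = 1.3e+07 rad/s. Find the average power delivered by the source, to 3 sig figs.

22.4 mW

X_L = ωL = 23800 Ω
X_C = 1/(ωC) = 1310 Ω
Parallel: admittances add. Y = 1/R + 1/(jωL) + jωC
Y = (0.000917 + j0.000724) S
|Y| = 0.00117 S → |Z| = 1/|Y| = 856 Ω, ∠Z = −∠Y = -38.3°
I = V/|Z| = 5.77 mA
P = VI cos φ = 4.94 × 0.00577 × cos(-38.3°) = 22.4 mW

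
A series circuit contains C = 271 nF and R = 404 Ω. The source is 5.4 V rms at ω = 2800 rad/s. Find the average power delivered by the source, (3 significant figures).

X_C = 1/(ωC) = 1320 Ω
Z = 404 − j1320 Ω
|Z| = √(404² + 1320²) = 1380 Ω
∠Z = arctan(-1320/404) = -73.0°
I = V/|Z| = 3.92 mA
P = VI cos φ = 5.4 × 0.00392 × cos(-73.0°) = 6.20 mW

6.20 mW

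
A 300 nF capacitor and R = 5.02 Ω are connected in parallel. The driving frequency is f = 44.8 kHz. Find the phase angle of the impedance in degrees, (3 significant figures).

ω = 2πf = 281500 rad/s
X_C = 1/(ωC) = 11.8 Ω
Parallel: admittances add. Y = 1/R + jωC
Y = (0.199 + j0.0844) S
|Y| = 0.216 S → |Z| = 1/|Y| = 4.62 Ω, ∠Z = −∠Y = -23.0°

-23.0°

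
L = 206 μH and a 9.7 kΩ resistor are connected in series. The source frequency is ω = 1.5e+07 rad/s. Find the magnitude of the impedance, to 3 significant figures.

10200 Ω

X_L = ωL = 3090 Ω
Z = 9700 + j3090 Ω
|Z| = √(9700² + 3090²) = 10200 Ω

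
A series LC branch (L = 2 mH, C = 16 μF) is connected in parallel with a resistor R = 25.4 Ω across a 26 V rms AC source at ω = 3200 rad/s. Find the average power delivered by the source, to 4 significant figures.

26.61 W

X_L = ωL = 6.400 Ω
X_C = 1/(ωC) = 19.53 Ω
Branch 1: Z₁ = R = 25.40 Ω
Branch 2 (series LC): Z₂ = j(X_L − X_C) = −j13.13 Ω
Parallel: Z = Z₁Z₂/(Z₁+Z₂), |Z| = 11.66 Ω, ∠Z = -62.66°
I = V/|Z| = 2.229 A
P = VI cos φ = 26 × 2.229 × cos(-62.66°) = 26.61 W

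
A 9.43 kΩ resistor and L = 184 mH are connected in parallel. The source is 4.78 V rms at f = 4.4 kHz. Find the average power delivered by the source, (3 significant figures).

ω = 2πf = 27650 rad/s
X_L = ωL = 5090 Ω
Parallel: admittances add. Y = 1/R + 1/(jωL)
Y = (0.000106 − j0.000197) S
|Y| = 0.000223 S → |Z| = 1/|Y| = 4480 Ω, ∠Z = −∠Y = 61.7°
I = V/|Z| = 1.07 mA
P = VI cos φ = 4.78 × 0.00107 × cos(61.7°) = 2.42 mW

2.42 mW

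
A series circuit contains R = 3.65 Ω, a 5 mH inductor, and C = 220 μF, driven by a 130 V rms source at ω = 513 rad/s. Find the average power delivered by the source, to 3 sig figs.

1.16 kW

X_L = ωL = 2.56 Ω
X_C = 1/(ωC) = 8.86 Ω
Net reactance X = X_L − X_C = -6.30 Ω
Z = 3.65 − j6.30 Ω
|Z| = √(3.65² + 6.30²) = 7.28 Ω
∠Z = arctan(-6.30/3.65) = -59.9°
I = V/|Z| = 17.9 A
P = VI cos φ = 130 × 17.9 × cos(-59.9°) = 1.16 kW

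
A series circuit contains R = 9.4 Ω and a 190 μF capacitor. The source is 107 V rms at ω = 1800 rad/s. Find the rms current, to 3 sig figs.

X_C = 1/(ωC) = 2.92 Ω
Z = 9.40 − j2.92 Ω
|Z| = √(9.40² + 2.92²) = 9.84 Ω
I = V/|Z| = 107/9.84 = 10.9 A

10.9 A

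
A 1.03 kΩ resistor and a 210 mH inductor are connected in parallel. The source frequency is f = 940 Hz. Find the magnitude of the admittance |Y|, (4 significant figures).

ω = 2πf = 5906 rad/s
X_L = ωL = 1240 Ω
Parallel: admittances add. Y = 1/R + 1/(jωL)
Y = (0.0009709 − j0.0008063) S
|Y| = 0.001262 S → |Z| = 1/|Y| = 792.4 Ω, ∠Z = −∠Y = 39.71°

1.262 mS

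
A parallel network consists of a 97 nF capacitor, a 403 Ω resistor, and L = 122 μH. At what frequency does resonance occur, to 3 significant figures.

46.3 kHz

ω₀ = 1/√(LC) = 1/√(0.000122 × 9.7e-08) = 290700 rad/s
f₀ = ω₀/(2π) = 46.3 kHz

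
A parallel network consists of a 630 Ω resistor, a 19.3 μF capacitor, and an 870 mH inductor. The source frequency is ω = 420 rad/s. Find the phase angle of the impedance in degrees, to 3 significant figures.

-73.5°

X_L = ωL = 365 Ω
X_C = 1/(ωC) = 123 Ω
Parallel: admittances add. Y = 1/R + 1/(jωL) + jωC
Y = (0.00159 + j0.00537) S
|Y| = 0.00560 S → |Z| = 1/|Y| = 179 Ω, ∠Z = −∠Y = -73.5°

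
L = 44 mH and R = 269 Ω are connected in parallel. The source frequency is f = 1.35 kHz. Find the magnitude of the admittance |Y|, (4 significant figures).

ω = 2πf = 8482 rad/s
X_L = ωL = 373.2 Ω
Parallel: admittances add. Y = 1/R + 1/(jωL)
Y = (0.003717 − j0.002679) S
|Y| = 0.004582 S → |Z| = 1/|Y| = 218.2 Ω, ∠Z = −∠Y = 35.78°

4.582 mS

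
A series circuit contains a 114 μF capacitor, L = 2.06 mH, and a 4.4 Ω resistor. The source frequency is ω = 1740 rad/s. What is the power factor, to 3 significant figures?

X_L = ωL = 3.58 Ω
X_C = 1/(ωC) = 5.04 Ω
Net reactance X = X_L − X_C = -1.46 Ω
Z = 4.40 − j1.46 Ω
|Z| = √(4.40² + 1.46²) = 4.63 Ω
∠Z = arctan(-1.46/4.40) = -18.3°
cos φ = cos(-18.3°) = 0.949

0.949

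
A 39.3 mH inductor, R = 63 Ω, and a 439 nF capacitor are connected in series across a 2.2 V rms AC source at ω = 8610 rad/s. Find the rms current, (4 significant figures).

22.67 mA

X_L = ωL = 338.4 Ω
X_C = 1/(ωC) = 264.6 Ω
Net reactance X = X_L − X_C = 73.81 Ω
Z = 63.00 + j73.81 Ω
|Z| = √(63.00² + 73.81²) = 97.04 Ω
I = V/|Z| = 2.2/97.04 = 22.67 mA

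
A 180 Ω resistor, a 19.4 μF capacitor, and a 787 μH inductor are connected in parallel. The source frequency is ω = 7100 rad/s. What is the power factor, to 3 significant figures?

0.134

X_L = ωL = 5.59 Ω
X_C = 1/(ωC) = 7.26 Ω
Parallel: admittances add. Y = 1/R + 1/(jωL) + jωC
Y = (0.00556 − j0.0412) S
|Y| = 0.0416 S → |Z| = 1/|Y| = 24.0 Ω, ∠Z = −∠Y = 82.3°
cos φ = cos(82.3°) = 0.134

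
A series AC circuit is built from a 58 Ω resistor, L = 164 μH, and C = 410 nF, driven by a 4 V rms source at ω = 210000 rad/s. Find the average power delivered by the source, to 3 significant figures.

X_L = ωL = 34.4 Ω
X_C = 1/(ωC) = 11.6 Ω
Net reactance X = X_L − X_C = 22.8 Ω
Z = 58.0 + j22.8 Ω
|Z| = √(58.0² + 22.8²) = 62.3 Ω
∠Z = arctan(22.8/58.0) = 21.5°
I = V/|Z| = 64.2 mA
P = VI cos φ = 4 × 0.0642 × cos(21.5°) = 239 mW

239 mW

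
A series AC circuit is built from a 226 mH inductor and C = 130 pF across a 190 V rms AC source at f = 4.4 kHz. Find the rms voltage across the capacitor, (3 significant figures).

ω = 2πf = 27650 rad/s
X_L = ωL = 6250 Ω
X_C = 1/(ωC) = 278000 Ω
Net reactance X = X_L − X_C = -272000 Ω
Z = − j272000 Ω
|Z| = √(0² + 272000²) = 272000 Ω
I = V/|Z| = 699 μA
V_C = I·|Z_C| = 0.000699 × 278000 = 194 V

194 V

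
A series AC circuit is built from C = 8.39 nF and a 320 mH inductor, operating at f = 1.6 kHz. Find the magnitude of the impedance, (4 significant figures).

8639 Ω

ω = 2πf = 10050 rad/s
X_L = ωL = 3217 Ω
X_C = 1/(ωC) = 11860 Ω
Net reactance X = X_L − X_C = -8639 Ω
Z = − j8639 Ω
|Z| = √(0² + 8639²) = 8639 Ω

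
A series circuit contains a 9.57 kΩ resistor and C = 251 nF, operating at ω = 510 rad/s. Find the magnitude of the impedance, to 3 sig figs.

12400 Ω

X_C = 1/(ωC) = 7810 Ω
Z = 9570 − j7810 Ω
|Z| = √(9570² + 7810²) = 12400 Ω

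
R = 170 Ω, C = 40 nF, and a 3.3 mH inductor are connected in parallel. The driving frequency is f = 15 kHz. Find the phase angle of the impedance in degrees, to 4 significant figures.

ω = 2πf = 94250 rad/s
X_L = ωL = 311.0 Ω
X_C = 1/(ωC) = 265.3 Ω
Parallel: admittances add. Y = 1/R + 1/(jωL) + jωC
Y = (0.005882 + j0.0005547) S
|Y| = 0.005908 S → |Z| = 1/|Y| = 169.2 Ω, ∠Z = −∠Y = -5.387°

-5.387°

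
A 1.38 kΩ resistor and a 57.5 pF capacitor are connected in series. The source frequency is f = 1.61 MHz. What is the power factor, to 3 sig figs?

ω = 2πf = 1.012e+07 rad/s
X_C = 1/(ωC) = 1720 Ω
Z = 1380 − j1720 Ω
|Z| = √(1380² + 1720²) = 2200 Ω
∠Z = arctan(-1720/1380) = -51.2°
cos φ = cos(-51.2°) = 0.626

0.626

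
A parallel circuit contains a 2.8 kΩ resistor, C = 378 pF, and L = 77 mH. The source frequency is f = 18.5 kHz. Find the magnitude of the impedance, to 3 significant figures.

ω = 2πf = 116200 rad/s
X_L = ωL = 8950 Ω
X_C = 1/(ωC) = 22800 Ω
Parallel: admittances add. Y = 1/R + 1/(jωL) + jωC
Y = (0.000357 − j6.78e-05) S
|Y| = 0.000364 S → |Z| = 1/|Y| = 2750 Ω, ∠Z = −∠Y = 10.7°

2750 Ω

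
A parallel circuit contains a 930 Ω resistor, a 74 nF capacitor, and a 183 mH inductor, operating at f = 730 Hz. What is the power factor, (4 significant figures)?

ω = 2πf = 4587 rad/s
X_L = ωL = 839.4 Ω
X_C = 1/(ωC) = 2946 Ω
Parallel: admittances add. Y = 1/R + 1/(jωL) + jωC
Y = (0.001075 − j0.0008520) S
|Y| = 0.001372 S → |Z| = 1/|Y| = 728.9 Ω, ∠Z = −∠Y = 38.39°
cos φ = cos(38.39°) = 0.7838

0.7838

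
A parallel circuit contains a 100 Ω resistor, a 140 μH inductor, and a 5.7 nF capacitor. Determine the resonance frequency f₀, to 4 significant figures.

178.2 kHz

ω₀ = 1/√(LC) = 1/√(0.00014 × 5.7e-09) = 1.119e+06 rad/s
f₀ = ω₀/(2π) = 178.2 kHz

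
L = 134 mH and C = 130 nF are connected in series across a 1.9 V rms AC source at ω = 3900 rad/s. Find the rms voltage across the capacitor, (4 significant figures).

X_L = ωL = 522.6 Ω
X_C = 1/(ωC) = 1972 Ω
Net reactance X = X_L − X_C = -1450 Ω
Z = − j1450 Ω
|Z| = √(0² + 1450²) = 1450 Ω
I = V/|Z| = 1.311 mA
V_C = I·|Z_C| = 0.001311 × 1972 = 2.585 V

2.585 V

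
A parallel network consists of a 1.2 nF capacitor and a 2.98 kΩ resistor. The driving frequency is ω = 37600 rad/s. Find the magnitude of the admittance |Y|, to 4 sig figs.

338.6 μS

X_C = 1/(ωC) = 22160 Ω
Parallel: admittances add. Y = 1/R + jωC
Y = (0.0003356 + j4.512e-05) S
|Y| = 0.0003386 S → |Z| = 1/|Y| = 2953 Ω, ∠Z = −∠Y = -7.658°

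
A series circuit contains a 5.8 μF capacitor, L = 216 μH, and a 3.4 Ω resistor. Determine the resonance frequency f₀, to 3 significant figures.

ω₀ = 1/√(LC) = 1/√(0.000216 × 5.8e-06) = 28250 rad/s
f₀ = ω₀/(2π) = 4.50 kHz

4.50 kHz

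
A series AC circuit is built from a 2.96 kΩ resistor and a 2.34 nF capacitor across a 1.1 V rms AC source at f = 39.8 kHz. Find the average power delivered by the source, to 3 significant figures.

307 μW

ω = 2πf = 250100 rad/s
X_C = 1/(ωC) = 1710 Ω
Z = 2960 − j1710 Ω
|Z| = √(2960² + 1710²) = 3420 Ω
∠Z = arctan(-1710/2960) = -30.0°
I = V/|Z| = 322 μA
P = VI cos φ = 1.1 × 0.000322 × cos(-30.0°) = 307 μW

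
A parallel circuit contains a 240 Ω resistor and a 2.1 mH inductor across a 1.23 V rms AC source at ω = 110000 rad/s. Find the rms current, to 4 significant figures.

7.390 mA

X_L = ωL = 231.0 Ω
Parallel: admittances add. Y = 1/R + 1/(jωL)
Y = (0.004167 − j0.004329) S
|Y| = 0.006008 S → |Z| = 1/|Y| = 166.4 Ω, ∠Z = −∠Y = 46.09°
I = V/|Z| = 1.23/166.4 = 7.390 mA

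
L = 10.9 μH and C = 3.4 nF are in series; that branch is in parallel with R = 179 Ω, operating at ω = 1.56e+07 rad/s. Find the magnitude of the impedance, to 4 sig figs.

115.5 Ω

X_L = ωL = 170.0 Ω
X_C = 1/(ωC) = 18.85 Ω
Branch 1: Z₁ = R = 179.0 Ω
Branch 2 (series LC): Z₂ = j(X_L − X_C) = j151.2 Ω
Parallel: Z = Z₁Z₂/(Z₁+Z₂), |Z| = 115.5 Ω, ∠Z = 49.82°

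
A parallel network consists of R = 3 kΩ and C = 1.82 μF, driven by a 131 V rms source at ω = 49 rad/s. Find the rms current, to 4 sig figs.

45.20 mA

X_C = 1/(ωC) = 11210 Ω
Parallel: admittances add. Y = 1/R + jωC
Y = (0.0003333 + j8.918e-05) S
|Y| = 0.0003451 S → |Z| = 1/|Y| = 2898 Ω, ∠Z = −∠Y = -14.98°
I = V/|Z| = 131/2898 = 45.20 mA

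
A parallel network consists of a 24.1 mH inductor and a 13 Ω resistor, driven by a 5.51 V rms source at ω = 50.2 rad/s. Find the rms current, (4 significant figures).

X_L = ωL = 1.210 Ω
Parallel: admittances add. Y = 1/R + 1/(jωL)
Y = (0.07692 − j0.8266) S
|Y| = 0.8301 S → |Z| = 1/|Y| = 1.205 Ω, ∠Z = −∠Y = 84.68°
I = V/|Z| = 5.51/1.205 = 4.574 A

4.574 A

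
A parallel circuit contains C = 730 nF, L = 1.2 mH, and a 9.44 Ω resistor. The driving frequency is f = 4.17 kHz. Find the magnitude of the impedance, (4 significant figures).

ω = 2πf = 26200 rad/s
X_L = ωL = 31.44 Ω
X_C = 1/(ωC) = 52.28 Ω
Parallel: admittances add. Y = 1/R + 1/(jωL) + jωC
Y = (0.1059 − j0.01268) S
|Y| = 0.1067 S → |Z| = 1/|Y| = 9.373 Ω, ∠Z = −∠Y = 6.825°

9.373 Ω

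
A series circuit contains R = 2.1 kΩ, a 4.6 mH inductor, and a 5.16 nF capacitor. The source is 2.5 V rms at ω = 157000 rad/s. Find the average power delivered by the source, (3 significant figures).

2.81 mW

X_L = ωL = 722 Ω
X_C = 1/(ωC) = 1230 Ω
Net reactance X = X_L − X_C = -512 Ω
Z = 2100 − j512 Ω
|Z| = √(2100² + 512²) = 2160 Ω
∠Z = arctan(-512/2100) = -13.7°
I = V/|Z| = 1.16 mA
P = VI cos φ = 2.5 × 0.00116 × cos(-13.7°) = 2.81 mW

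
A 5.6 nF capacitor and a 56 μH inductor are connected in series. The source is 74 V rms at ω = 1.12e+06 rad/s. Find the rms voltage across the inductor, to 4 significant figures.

X_L = ωL = 62.72 Ω
X_C = 1/(ωC) = 159.4 Ω
Net reactance X = X_L − X_C = -96.72 Ω
Z = − j96.72 Ω
|Z| = √(0² + 96.72²) = 96.72 Ω
I = V/|Z| = 765.1 mA
V_L = I·|Z_L| = 0.7651 × 62.72 = 47.99 V

47.99 V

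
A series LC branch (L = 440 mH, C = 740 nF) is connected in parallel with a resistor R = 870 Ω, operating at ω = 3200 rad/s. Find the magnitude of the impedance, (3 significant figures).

X_L = ωL = 1410 Ω
X_C = 1/(ωC) = 422 Ω
Branch 1: Z₁ = R = 870 Ω
Branch 2 (series LC): Z₂ = j(X_L − X_C) = j986 Ω
Parallel: Z = Z₁Z₂/(Z₁+Z₂), |Z| = 652 Ω, ∠Z = 41.4°

652 Ω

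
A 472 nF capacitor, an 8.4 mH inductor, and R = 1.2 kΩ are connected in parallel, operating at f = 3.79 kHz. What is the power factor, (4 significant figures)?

0.1324

ω = 2πf = 23810 rad/s
X_L = ωL = 200.0 Ω
X_C = 1/(ωC) = 88.97 Ω
Parallel: admittances add. Y = 1/R + 1/(jωL) + jωC
Y = (0.0008333 + j0.006241) S
|Y| = 0.006296 S → |Z| = 1/|Y| = 158.8 Ω, ∠Z = −∠Y = -82.39°
cos φ = cos(-82.39°) = 0.1324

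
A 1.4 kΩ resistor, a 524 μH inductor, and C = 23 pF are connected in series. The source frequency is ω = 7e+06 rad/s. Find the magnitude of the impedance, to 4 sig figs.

2903 Ω

X_L = ωL = 3668 Ω
X_C = 1/(ωC) = 6211 Ω
Net reactance X = X_L − X_C = -2543 Ω
Z = 1400 − j2543 Ω
|Z| = √(1400² + 2543²) = 2903 Ω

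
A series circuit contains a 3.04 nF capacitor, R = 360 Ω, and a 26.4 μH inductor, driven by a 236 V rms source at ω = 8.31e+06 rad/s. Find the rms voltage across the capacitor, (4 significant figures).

X_L = ωL = 219.4 Ω
X_C = 1/(ωC) = 39.58 Ω
Net reactance X = X_L − X_C = 179.8 Ω
Z = 360.0 + j179.8 Ω
|Z| = √(360.0² + 179.8²) = 402.4 Ω
I = V/|Z| = 586.5 mA
V_C = I·|Z_C| = 0.5865 × 39.58 = 23.22 V

23.22 V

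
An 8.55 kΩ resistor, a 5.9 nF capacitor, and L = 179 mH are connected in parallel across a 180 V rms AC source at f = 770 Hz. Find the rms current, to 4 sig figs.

203.8 mA

ω = 2πf = 4838 rad/s
X_L = ωL = 866.0 Ω
X_C = 1/(ωC) = 35030 Ω
Parallel: admittances add. Y = 1/R + 1/(jωL) + jωC
Y = (0.0001170 − j0.001126) S
|Y| = 0.001132 S → |Z| = 1/|Y| = 883.2 Ω, ∠Z = −∠Y = 84.07°
I = V/|Z| = 180/883.2 = 203.8 mA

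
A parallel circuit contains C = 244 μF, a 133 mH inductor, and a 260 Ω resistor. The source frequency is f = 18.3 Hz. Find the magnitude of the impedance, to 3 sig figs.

26.6 Ω

ω = 2πf = 115.0 rad/s
X_L = ωL = 15.3 Ω
X_C = 1/(ωC) = 35.6 Ω
Parallel: admittances add. Y = 1/R + 1/(jωL) + jωC
Y = (0.00385 − j0.0373) S
|Y| = 0.0375 S → |Z| = 1/|Y| = 26.6 Ω, ∠Z = −∠Y = 84.1°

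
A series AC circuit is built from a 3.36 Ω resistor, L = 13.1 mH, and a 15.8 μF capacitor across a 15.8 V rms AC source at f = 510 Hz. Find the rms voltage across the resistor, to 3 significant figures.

ω = 2πf = 3204 rad/s
X_L = ωL = 42.0 Ω
X_C = 1/(ωC) = 19.8 Ω
Net reactance X = X_L − X_C = 22.2 Ω
Z = 3.36 + j22.2 Ω
|Z| = √(3.36² + 22.2²) = 22.5 Ω
I = V/|Z| = 703 mA
V_R = I·|Z_R| = 0.703 × 3.36 = 2.36 V

2.36 V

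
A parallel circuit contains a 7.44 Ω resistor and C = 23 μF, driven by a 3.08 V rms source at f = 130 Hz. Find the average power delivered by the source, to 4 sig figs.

1.275 W

ω = 2πf = 816.8 rad/s
X_C = 1/(ωC) = 53.23 Ω
Parallel: admittances add. Y = 1/R + jωC
Y = (0.1344 + j0.01879) S
|Y| = 0.1357 S → |Z| = 1/|Y| = 7.368 Ω, ∠Z = −∠Y = -7.957°
I = V/|Z| = 418.0 mA
P = VI cos φ = 3.08 × 0.4180 × cos(-7.957°) = 1.275 W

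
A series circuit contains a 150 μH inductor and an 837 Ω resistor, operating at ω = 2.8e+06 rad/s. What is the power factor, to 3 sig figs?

X_L = ωL = 420 Ω
Z = 837 + j420 Ω
|Z| = √(837² + 420²) = 936 Ω
∠Z = arctan(420/837) = 26.6°
cos φ = cos(26.6°) = 0.894

0.894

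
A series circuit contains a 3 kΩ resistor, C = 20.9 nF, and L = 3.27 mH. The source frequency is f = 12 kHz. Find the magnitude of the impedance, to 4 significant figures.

3025 Ω

ω = 2πf = 75400 rad/s
X_L = ωL = 246.6 Ω
X_C = 1/(ωC) = 634.6 Ω
Net reactance X = X_L − X_C = -388.0 Ω
Z = 3000 − j388.0 Ω
|Z| = √(3000² + 388.0²) = 3025 Ω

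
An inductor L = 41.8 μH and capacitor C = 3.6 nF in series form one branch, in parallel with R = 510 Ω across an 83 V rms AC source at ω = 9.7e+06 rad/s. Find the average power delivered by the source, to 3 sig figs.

X_L = ωL = 405 Ω
X_C = 1/(ωC) = 28.6 Ω
Branch 1: Z₁ = R = 510 Ω
Branch 2 (series LC): Z₂ = j(X_L − X_C) = j377 Ω
Parallel: Z = Z₁Z₂/(Z₁+Z₂), |Z| = 303 Ω, ∠Z = 53.5°
I = V/|Z| = 274 mA
P = VI cos φ = 83 × 0.274 × cos(53.5°) = 13.5 W

13.5 W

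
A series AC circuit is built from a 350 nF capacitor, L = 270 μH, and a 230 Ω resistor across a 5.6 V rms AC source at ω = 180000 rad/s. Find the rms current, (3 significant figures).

X_L = ωL = 48.6 Ω
X_C = 1/(ωC) = 15.9 Ω
Net reactance X = X_L − X_C = 32.7 Ω
Z = 230 + j32.7 Ω
|Z| = √(230² + 32.7²) = 232 Ω
I = V/|Z| = 5.6/232 = 24.1 mA

24.1 mA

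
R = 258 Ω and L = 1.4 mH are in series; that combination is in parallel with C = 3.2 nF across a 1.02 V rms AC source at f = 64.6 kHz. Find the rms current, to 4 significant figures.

695.2 μA

ω = 2πf = 405900 rad/s
X_L = ωL = 568.3 Ω
X_C = 1/(ωC) = 769.9 Ω
Branch 1 (R+jX_L): Z₁ = 258.0 + j568.3 Ω, |Z₁| = 624.1 Ω
Branch 2 (−jX_C): Z₂ = −j769.9 Ω
Parallel: Z = Z₁Z₂/(Z₁+Z₂), |Z| = 1467 Ω, ∠Z = 13.59°
I = V/|Z| = 1.02/1467 = 695.2 μA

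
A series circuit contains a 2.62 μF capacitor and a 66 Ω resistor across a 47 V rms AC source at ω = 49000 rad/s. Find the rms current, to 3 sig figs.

X_C = 1/(ωC) = 7.79 Ω
Z = 66.0 − j7.79 Ω
|Z| = √(66.0² + 7.79²) = 66.5 Ω
I = V/|Z| = 47/66.5 = 707 mA

707 mA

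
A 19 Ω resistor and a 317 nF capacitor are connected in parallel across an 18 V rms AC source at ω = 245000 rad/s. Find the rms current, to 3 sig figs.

1.69 A

X_C = 1/(ωC) = 12.9 Ω
Parallel: admittances add. Y = 1/R + jωC
Y = (0.0526 + j0.0777) S
|Y| = 0.0938 S → |Z| = 1/|Y| = 10.7 Ω, ∠Z = −∠Y = -55.9°
I = V/|Z| = 18/10.7 = 1.69 A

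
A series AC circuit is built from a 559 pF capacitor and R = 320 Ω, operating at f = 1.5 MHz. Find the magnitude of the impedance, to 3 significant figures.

372 Ω

ω = 2πf = 9.425e+06 rad/s
X_C = 1/(ωC) = 190 Ω
Z = 320 − j190 Ω
|Z| = √(320² + 190²) = 372 Ω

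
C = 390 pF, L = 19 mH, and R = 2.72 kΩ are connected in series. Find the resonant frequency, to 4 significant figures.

ω₀ = 1/√(LC) = 1/√(0.019 × 3.9e-10) = 367400 rad/s
f₀ = ω₀/(2π) = 58.47 kHz

58.47 kHz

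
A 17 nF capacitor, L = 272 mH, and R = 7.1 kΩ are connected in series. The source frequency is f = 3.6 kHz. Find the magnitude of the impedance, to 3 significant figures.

ω = 2πf = 22620 rad/s
X_L = ωL = 6150 Ω
X_C = 1/(ωC) = 2600 Ω
Net reactance X = X_L − X_C = 3550 Ω
Z = 7100 + j3550 Ω
|Z| = √(7100² + 3550²) = 7940 Ω

7940 Ω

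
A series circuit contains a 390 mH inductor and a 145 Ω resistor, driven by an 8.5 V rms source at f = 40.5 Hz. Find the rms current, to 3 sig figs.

ω = 2πf = 254.5 rad/s
X_L = ωL = 99.2 Ω
Z = 145 + j99.2 Ω
|Z| = √(145² + 99.2²) = 176 Ω
I = V/|Z| = 8.5/176 = 48.4 mA

48.4 mA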